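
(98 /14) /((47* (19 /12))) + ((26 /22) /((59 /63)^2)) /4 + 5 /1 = 742819157 /136775452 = 5.43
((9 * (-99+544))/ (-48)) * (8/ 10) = -267/ 4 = -66.75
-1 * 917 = -917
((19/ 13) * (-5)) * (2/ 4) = -95/ 26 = -3.65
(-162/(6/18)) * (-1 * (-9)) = -4374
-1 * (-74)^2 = -5476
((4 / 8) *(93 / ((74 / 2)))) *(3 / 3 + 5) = 279 / 37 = 7.54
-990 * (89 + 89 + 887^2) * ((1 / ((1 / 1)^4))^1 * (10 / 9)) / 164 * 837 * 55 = -9962453914875 / 41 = -242986680850.61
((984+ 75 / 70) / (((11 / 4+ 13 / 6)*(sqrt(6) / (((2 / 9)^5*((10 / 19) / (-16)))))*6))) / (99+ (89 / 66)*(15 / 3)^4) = -1011340*sqrt(6) / 9600613009659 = -0.00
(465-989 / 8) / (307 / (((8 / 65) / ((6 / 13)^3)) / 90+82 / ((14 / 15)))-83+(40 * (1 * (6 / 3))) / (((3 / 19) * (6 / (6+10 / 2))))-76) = 183689509707 / 416147283256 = 0.44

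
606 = 606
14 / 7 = 2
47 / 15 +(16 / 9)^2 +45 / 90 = 5503 / 810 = 6.79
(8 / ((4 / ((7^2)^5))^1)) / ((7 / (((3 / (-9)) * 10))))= -807072140 / 3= -269024046.67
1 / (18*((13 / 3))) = 1 / 78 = 0.01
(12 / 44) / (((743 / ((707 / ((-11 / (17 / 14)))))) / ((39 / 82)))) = -200889 / 14744092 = -0.01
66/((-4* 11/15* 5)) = -9/2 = -4.50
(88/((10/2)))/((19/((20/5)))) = 352/95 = 3.71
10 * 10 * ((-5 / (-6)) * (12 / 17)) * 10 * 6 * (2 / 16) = 7500 / 17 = 441.18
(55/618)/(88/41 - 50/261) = 196185/4309108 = 0.05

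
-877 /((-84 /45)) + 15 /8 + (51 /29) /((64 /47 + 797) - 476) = 11606330517 /24605224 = 471.70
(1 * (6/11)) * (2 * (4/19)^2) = 192/3971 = 0.05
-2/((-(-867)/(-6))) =4/289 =0.01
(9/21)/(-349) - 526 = -1285021/2443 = -526.00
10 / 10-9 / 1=-8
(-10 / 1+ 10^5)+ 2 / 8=399961 / 4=99990.25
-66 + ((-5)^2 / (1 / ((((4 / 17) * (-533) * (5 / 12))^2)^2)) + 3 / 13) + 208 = 16393532492809774 / 87947613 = 186401107.81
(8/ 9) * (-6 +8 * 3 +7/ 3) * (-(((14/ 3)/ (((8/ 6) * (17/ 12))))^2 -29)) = 3229096/ 7803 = 413.83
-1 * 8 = -8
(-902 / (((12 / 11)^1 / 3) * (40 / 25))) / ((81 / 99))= -272855 / 144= -1894.83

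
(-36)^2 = 1296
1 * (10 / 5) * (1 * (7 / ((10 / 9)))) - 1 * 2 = 53 / 5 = 10.60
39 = 39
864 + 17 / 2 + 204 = 2153 / 2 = 1076.50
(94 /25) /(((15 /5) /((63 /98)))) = 141 /175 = 0.81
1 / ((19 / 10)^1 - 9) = -10 / 71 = -0.14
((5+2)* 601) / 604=4207 / 604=6.97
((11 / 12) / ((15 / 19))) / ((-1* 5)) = -209 / 900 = -0.23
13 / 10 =1.30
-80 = -80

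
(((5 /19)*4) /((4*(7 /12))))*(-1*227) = -13620 /133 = -102.41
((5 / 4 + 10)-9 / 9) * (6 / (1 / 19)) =2337 / 2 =1168.50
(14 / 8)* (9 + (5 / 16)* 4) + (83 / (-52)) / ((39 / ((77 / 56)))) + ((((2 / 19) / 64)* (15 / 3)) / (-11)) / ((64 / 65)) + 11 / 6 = 19.71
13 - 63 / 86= 1055 / 86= 12.27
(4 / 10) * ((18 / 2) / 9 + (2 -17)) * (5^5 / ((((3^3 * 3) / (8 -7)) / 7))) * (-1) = 122500 / 81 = 1512.35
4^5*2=2048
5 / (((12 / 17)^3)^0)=5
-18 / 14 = -9 / 7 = -1.29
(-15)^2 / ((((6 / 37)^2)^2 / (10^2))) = 1171350625 / 36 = 32537517.36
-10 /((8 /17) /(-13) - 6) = 1105 /667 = 1.66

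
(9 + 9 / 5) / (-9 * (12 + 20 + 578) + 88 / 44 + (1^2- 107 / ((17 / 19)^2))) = -7803 / 4060925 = -0.00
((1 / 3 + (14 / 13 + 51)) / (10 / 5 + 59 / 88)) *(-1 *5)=-179872 / 1833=-98.13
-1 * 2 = -2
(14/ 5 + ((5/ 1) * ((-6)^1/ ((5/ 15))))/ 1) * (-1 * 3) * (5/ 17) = 1308/ 17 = 76.94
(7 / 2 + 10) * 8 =108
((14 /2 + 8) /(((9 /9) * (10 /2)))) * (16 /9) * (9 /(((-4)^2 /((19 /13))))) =57 /13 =4.38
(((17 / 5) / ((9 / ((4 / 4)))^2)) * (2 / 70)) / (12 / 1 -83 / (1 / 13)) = -17 / 15124725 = -0.00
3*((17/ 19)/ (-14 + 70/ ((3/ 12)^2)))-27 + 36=9.00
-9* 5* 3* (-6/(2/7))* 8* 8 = 181440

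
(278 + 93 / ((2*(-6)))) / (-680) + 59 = 159399 / 2720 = 58.60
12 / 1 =12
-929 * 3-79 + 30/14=-20047/7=-2863.86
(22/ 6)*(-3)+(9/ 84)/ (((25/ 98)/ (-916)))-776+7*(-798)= -168943/ 25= -6757.72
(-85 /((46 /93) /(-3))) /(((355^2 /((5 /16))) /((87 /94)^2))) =35899767 /32783115136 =0.00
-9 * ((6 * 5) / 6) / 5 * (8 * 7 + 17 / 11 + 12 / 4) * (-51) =305694 / 11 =27790.36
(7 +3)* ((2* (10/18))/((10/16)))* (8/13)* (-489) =-5349.74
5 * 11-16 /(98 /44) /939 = 2530253 /46011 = 54.99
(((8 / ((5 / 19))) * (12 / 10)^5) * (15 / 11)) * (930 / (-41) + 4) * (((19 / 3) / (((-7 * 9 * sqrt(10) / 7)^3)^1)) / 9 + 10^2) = -10864502784 / 56375 + 17697664 * sqrt(10) / 951328125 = -192718.39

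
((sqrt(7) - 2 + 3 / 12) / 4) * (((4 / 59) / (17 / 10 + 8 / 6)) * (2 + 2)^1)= -30 / 767 + 120 * sqrt(7) / 5369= 0.02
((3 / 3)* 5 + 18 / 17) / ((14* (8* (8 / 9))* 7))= 927 / 106624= 0.01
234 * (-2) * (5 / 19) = -2340 / 19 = -123.16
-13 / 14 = -0.93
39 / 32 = 1.22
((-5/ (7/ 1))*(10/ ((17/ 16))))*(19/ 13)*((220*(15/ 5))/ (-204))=836000/ 26299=31.79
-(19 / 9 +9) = -100 / 9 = -11.11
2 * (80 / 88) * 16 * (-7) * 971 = -2175040 / 11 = -197730.91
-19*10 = -190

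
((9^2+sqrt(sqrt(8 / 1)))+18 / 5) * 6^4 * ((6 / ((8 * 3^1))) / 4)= 81 * 2^(3 / 4)+34263 / 5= 6988.83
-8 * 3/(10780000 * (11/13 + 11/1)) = -39/207515000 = -0.00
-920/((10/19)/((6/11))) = -10488/11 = -953.45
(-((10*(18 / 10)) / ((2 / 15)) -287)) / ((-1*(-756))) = 38 / 189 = 0.20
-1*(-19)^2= -361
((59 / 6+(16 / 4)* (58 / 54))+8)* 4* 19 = 45410 / 27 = 1681.85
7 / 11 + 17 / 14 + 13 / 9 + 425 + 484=1264441 / 1386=912.30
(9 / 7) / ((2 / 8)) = 36 / 7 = 5.14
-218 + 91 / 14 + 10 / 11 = -4633 / 22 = -210.59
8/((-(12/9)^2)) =-9/2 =-4.50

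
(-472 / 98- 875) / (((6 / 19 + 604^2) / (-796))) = 326005382 / 169821995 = 1.92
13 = 13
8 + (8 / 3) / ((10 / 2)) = 128 / 15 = 8.53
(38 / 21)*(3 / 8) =19 / 28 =0.68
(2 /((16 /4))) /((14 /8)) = 2 /7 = 0.29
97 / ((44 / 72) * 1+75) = 1746 / 1361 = 1.28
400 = 400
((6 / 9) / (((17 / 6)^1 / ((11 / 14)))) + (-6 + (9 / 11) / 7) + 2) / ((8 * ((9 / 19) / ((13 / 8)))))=-1195727 / 753984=-1.59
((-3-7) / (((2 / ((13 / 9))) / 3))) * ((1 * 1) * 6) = -130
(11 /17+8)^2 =21609 /289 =74.77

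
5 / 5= 1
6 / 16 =3 / 8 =0.38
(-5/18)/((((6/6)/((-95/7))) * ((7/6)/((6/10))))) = 95/49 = 1.94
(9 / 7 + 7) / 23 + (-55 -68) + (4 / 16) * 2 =-39329 / 322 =-122.14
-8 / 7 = -1.14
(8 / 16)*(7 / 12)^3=343 / 3456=0.10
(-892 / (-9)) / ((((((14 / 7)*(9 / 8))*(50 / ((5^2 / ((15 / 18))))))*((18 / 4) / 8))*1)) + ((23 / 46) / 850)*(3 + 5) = 4852966 / 103275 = 46.99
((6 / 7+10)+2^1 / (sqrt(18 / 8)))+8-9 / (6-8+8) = 785 / 42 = 18.69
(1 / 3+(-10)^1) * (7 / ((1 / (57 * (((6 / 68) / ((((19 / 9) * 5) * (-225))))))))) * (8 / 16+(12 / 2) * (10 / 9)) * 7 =61103 / 8500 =7.19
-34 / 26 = -17 / 13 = -1.31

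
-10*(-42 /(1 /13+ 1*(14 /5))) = 27300 /187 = 145.99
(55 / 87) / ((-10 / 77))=-847 / 174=-4.87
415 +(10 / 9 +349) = 6886 / 9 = 765.11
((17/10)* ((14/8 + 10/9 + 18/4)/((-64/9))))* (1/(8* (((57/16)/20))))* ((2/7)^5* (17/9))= -76585/17243982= -0.00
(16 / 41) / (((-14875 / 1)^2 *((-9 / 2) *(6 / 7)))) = -16 / 34991578125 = -0.00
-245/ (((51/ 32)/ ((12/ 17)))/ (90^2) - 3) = 254016000/ 3110111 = 81.67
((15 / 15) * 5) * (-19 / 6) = -95 / 6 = -15.83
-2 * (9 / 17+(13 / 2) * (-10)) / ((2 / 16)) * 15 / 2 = 131520 / 17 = 7736.47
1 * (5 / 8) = 5 / 8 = 0.62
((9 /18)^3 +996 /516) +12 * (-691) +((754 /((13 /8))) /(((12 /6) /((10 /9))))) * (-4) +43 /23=-663600619 /71208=-9319.19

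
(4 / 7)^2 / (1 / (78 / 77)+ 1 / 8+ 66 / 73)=364416 / 2250227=0.16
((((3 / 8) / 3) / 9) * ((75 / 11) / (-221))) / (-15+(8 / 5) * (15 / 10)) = 125 / 3675672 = 0.00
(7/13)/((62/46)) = 161/403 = 0.40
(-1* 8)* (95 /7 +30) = -2440 /7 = -348.57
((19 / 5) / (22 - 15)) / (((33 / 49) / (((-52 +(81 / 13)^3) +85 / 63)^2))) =13312714014622384 / 451572115995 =29480.82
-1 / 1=-1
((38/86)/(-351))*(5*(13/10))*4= -38/1161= -0.03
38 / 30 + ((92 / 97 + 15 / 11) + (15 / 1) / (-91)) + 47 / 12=42706687 / 5825820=7.33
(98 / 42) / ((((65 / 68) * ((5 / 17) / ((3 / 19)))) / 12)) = 97104 / 6175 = 15.73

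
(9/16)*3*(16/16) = 27/16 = 1.69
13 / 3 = 4.33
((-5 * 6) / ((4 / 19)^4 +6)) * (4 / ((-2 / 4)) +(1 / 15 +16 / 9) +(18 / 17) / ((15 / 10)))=543308249 / 19945641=27.24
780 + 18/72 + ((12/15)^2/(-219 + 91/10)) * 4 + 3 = 32880323/41980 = 783.24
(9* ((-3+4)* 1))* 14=126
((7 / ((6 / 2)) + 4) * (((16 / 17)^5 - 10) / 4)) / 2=-124924943 / 17038284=-7.33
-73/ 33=-2.21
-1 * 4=-4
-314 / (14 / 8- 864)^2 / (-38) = 2512 / 226016419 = 0.00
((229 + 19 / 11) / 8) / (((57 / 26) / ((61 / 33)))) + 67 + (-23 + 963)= 1031.32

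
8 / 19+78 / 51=630 / 323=1.95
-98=-98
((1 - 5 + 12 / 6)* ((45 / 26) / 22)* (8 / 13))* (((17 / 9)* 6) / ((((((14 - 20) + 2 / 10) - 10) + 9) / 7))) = 2100 / 1859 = 1.13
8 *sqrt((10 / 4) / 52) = 1.75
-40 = -40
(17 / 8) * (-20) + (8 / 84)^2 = -37477 / 882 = -42.49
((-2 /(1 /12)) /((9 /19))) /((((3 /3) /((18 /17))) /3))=-2736 /17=-160.94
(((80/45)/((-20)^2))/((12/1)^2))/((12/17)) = 0.00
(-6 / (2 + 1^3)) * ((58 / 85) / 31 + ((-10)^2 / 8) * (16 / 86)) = -531988 / 113305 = -4.70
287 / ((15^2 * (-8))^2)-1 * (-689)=2232360287 / 3240000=689.00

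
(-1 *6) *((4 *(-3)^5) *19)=110808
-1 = -1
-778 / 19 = -40.95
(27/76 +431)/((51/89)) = 2917687/3876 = 752.76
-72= -72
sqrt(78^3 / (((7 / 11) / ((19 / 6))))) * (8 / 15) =819.58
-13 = -13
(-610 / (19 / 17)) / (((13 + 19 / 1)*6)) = -2.84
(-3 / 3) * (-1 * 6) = 6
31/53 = 0.58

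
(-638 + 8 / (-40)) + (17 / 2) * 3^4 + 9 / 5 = 521 / 10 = 52.10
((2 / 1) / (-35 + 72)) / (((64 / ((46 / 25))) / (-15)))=-69 / 2960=-0.02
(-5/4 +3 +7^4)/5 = 480.55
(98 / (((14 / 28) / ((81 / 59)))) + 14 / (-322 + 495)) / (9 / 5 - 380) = -13736870 / 19301437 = -0.71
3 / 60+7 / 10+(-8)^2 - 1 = 255 / 4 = 63.75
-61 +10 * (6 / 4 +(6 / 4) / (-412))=-18967 / 412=-46.04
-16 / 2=-8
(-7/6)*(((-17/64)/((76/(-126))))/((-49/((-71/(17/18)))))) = -1917/2432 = -0.79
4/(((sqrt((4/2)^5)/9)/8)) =36 * sqrt(2) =50.91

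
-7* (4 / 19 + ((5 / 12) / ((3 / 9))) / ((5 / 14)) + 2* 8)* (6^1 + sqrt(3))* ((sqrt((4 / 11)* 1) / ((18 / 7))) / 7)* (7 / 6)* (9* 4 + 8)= 36701* sqrt(11)* (-6 - sqrt(3)) / 513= -1834.64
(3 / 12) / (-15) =-1 / 60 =-0.02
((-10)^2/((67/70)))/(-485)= -1400/6499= -0.22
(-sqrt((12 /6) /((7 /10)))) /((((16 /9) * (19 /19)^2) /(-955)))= 8595 * sqrt(35) /56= 908.01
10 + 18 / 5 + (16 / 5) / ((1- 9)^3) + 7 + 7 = 883 / 32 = 27.59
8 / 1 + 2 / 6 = 25 / 3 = 8.33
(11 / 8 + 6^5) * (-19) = -147770.12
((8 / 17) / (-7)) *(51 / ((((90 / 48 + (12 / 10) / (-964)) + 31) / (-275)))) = 63624000 / 2218321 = 28.68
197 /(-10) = -197 /10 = -19.70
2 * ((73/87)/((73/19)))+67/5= 6019/435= 13.84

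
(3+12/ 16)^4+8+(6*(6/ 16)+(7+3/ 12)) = 55105/ 256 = 215.25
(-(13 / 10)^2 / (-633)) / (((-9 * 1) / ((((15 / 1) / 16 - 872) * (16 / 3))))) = 2355353 / 1709100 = 1.38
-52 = -52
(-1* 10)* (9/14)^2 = -405/98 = -4.13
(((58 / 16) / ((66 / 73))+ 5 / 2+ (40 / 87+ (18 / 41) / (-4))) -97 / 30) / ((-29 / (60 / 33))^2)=56911705 / 3992796357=0.01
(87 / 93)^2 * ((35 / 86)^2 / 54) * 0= 0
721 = 721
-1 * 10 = -10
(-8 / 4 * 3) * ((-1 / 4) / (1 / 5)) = 15 / 2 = 7.50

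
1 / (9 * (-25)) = -1 / 225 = -0.00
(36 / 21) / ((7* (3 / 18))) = 72 / 49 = 1.47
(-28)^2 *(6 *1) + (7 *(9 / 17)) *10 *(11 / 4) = 163401 / 34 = 4805.91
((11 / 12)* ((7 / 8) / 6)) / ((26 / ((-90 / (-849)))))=385 / 706368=0.00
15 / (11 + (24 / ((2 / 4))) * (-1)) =-15 / 37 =-0.41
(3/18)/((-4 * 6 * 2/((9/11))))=-0.00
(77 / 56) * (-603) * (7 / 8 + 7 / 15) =-355971 / 320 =-1112.41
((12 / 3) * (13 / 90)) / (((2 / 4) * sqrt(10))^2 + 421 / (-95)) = -988 / 3303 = -0.30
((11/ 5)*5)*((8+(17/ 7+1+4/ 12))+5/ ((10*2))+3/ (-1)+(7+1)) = 15719/ 84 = 187.13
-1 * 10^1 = -10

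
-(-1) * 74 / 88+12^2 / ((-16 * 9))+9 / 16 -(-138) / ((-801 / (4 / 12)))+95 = 95.35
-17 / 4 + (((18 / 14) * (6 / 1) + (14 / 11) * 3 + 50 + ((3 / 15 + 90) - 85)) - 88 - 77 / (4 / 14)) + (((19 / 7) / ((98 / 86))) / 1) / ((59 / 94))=-1296563797 / 4452140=-291.22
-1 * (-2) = 2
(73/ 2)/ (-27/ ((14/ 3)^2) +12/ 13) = -93002/ 807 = -115.24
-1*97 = -97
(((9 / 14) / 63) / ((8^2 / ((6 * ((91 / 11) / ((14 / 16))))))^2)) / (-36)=-169 / 758912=-0.00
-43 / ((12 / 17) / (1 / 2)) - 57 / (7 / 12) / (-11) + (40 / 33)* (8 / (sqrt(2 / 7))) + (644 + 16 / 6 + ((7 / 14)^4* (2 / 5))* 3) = 160* sqrt(14) / 33 + 2888269 / 4620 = 643.31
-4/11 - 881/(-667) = 7023/7337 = 0.96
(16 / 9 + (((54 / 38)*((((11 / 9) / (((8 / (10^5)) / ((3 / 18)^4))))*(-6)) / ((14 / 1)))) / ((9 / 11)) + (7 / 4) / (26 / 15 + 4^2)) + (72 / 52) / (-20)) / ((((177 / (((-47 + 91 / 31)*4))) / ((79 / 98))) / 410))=4544658199499 / 1981789173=2293.21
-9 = -9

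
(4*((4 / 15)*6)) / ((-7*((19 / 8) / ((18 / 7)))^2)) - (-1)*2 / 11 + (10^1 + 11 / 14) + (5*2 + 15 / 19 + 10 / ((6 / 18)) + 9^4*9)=804969035681 / 13620530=59099.69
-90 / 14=-45 / 7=-6.43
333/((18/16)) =296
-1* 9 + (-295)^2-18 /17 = 1479254 /17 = 87014.94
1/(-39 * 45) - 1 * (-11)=19304/1755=11.00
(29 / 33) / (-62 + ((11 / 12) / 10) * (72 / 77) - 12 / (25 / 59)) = -5075 / 521103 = -0.01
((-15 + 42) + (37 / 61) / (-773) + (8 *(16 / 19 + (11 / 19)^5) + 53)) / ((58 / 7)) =10.53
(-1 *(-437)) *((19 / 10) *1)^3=2997383 / 1000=2997.38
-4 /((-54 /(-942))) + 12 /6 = -610 /9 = -67.78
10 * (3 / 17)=30 / 17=1.76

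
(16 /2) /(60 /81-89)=-0.09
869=869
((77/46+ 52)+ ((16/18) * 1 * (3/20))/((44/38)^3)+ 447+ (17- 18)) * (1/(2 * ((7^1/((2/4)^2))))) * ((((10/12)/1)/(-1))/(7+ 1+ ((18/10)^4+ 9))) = -573718004375/2121295752576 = -0.27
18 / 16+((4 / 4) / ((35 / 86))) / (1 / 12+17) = 72831 / 57400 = 1.27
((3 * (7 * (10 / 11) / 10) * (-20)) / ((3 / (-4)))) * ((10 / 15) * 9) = 3360 / 11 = 305.45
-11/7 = -1.57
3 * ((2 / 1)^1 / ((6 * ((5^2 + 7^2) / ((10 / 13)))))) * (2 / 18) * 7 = 35 / 4329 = 0.01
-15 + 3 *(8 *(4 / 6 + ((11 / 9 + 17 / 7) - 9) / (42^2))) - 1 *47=-426680 / 9261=-46.07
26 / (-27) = -26 / 27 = -0.96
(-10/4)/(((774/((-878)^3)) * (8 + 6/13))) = 1099858747/4257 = 258364.75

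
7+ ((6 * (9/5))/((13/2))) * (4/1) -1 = 822/65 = 12.65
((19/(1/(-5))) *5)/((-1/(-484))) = -229900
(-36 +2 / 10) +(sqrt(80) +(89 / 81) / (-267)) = -43502 / 1215 +4 * sqrt(5) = -26.86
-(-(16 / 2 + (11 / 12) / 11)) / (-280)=-97 / 3360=-0.03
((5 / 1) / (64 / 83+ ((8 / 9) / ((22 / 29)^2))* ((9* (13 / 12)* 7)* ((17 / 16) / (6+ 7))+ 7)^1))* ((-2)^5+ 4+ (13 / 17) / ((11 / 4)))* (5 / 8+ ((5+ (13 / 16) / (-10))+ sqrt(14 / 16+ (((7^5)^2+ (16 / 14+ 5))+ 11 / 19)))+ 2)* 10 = -17038771200* sqrt(79947277023054) / 132091434307-30243818880 / 58421687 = -1153879.19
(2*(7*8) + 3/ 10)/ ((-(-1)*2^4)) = 1123/ 160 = 7.02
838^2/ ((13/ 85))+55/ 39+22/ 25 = 4476807733/ 975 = 4591597.67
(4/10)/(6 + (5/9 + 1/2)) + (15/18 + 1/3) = 4661/3810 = 1.22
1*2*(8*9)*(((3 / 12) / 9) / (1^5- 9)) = -1 / 2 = -0.50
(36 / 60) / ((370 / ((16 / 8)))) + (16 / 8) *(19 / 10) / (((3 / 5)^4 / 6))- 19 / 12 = 17417149 / 99900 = 174.35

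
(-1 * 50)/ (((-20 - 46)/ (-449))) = -11225/ 33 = -340.15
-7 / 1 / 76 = -7 / 76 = -0.09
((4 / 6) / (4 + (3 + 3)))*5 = 1 / 3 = 0.33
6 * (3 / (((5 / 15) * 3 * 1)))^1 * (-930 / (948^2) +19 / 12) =711009 / 24964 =28.48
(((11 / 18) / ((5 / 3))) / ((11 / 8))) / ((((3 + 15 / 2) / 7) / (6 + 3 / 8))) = 1.13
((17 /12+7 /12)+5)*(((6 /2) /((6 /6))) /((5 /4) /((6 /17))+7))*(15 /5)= 1512 /253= 5.98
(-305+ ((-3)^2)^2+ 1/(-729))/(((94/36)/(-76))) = 24821144/3807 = 6519.87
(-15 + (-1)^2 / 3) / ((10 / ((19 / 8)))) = -209 / 60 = -3.48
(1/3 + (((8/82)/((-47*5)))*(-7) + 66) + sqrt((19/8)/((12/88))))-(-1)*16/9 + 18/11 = sqrt(627)/6 + 66532447/953865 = 73.92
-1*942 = -942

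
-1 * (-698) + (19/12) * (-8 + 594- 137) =16907/12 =1408.92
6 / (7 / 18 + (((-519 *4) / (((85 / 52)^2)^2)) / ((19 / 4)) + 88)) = 107115682500 / 485090826373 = 0.22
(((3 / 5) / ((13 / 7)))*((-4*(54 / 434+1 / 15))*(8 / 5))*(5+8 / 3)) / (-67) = 457792 / 10125375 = 0.05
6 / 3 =2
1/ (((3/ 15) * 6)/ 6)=5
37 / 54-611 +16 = -32093 / 54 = -594.31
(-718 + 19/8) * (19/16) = -108775/128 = -849.80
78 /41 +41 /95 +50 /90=101294 /35055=2.89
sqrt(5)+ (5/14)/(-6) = -5/84+ sqrt(5) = 2.18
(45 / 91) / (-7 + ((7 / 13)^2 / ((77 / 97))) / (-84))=-77220 / 1093771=-0.07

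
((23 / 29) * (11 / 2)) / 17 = 253 / 986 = 0.26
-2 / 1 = -2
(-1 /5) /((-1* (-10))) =-1 /50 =-0.02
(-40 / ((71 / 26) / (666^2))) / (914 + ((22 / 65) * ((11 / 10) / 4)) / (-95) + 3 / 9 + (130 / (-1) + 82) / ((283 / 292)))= -48367812411360000 / 6438009544741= -7512.85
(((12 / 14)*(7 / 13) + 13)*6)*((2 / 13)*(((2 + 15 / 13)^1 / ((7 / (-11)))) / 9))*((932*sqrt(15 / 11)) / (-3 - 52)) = 764240*sqrt(165) / 72501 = 135.40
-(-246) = 246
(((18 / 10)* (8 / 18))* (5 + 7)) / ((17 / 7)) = 336 / 85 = 3.95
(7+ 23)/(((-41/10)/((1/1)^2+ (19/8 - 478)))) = 284775/82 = 3472.87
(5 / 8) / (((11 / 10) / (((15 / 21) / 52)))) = 125 / 16016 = 0.01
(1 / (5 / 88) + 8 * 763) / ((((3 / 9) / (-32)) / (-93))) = 273268224 / 5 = 54653644.80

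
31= 31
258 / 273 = 86 / 91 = 0.95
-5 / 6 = -0.83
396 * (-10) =-3960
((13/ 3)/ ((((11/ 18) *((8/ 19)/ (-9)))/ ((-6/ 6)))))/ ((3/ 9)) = 20007/ 44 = 454.70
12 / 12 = 1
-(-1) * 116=116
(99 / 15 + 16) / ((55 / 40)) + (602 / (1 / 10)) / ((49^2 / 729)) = 34791772 / 18865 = 1844.25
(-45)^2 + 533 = 2558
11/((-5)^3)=-11/125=-0.09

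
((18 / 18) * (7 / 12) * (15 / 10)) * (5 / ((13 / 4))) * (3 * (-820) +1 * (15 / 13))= -1118775 / 338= -3309.99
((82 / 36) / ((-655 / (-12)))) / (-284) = -41 / 279030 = -0.00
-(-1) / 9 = 1 / 9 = 0.11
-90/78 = -15/13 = -1.15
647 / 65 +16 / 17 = 12039 / 1105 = 10.90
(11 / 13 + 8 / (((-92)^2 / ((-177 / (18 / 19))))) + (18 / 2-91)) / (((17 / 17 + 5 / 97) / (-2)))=651036161 / 4208724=154.69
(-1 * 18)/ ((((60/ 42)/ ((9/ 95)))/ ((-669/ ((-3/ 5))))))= -126441/ 95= -1330.96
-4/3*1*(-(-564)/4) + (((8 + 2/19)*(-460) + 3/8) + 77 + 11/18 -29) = -5290651/1368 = -3867.43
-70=-70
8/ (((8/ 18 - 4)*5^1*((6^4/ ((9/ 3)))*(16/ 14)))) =-7/ 7680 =-0.00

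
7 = 7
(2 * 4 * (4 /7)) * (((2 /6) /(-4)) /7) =-8 /147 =-0.05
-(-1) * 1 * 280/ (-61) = -280/ 61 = -4.59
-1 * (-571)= 571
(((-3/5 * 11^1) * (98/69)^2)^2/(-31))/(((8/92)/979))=-5463140493272/84864825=-64374.62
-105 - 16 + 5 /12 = -1447 /12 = -120.58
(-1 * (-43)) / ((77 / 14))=86 / 11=7.82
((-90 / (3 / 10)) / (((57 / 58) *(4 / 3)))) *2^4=-3663.16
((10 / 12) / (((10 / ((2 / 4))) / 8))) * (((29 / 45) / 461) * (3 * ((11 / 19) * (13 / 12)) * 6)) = 4147 / 788310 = 0.01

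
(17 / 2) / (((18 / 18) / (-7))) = -119 / 2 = -59.50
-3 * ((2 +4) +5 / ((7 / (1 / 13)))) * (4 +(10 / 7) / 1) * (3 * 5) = -1479.14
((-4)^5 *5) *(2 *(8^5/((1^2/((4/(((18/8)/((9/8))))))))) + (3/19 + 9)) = -12751575040/19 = -671135528.42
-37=-37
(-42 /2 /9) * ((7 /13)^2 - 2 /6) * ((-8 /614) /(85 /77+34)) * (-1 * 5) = 237160 /1262157741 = 0.00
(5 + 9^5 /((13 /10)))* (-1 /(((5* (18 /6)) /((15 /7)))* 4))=-84365 /52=-1622.40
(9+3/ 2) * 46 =483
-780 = -780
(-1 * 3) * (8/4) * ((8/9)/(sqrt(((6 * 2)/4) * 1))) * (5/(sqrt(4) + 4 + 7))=-80 * sqrt(3)/117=-1.18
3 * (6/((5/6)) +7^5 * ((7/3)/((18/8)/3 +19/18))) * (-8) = -33894144/65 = -521448.37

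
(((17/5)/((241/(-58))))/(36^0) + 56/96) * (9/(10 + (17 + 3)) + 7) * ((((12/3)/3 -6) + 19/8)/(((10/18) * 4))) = 2727791/1542400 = 1.77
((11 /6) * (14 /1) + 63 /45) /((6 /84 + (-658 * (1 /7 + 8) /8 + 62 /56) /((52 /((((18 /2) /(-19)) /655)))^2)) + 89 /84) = 476080676169280 /19892531256277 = 23.93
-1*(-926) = 926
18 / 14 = 9 / 7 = 1.29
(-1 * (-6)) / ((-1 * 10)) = -3 / 5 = -0.60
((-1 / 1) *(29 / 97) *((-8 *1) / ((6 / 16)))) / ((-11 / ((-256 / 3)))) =475136 / 9603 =49.48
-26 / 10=-13 / 5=-2.60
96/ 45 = 32/ 15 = 2.13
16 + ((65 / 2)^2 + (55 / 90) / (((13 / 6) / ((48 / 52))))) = 725017 / 676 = 1072.51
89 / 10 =8.90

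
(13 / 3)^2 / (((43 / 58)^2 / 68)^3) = 2022932557645156352 / 56892267441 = 35557249.67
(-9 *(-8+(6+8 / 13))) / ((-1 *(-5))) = 162 / 65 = 2.49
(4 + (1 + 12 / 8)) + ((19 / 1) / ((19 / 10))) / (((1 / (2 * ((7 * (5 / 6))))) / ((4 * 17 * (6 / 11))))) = 95343 / 22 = 4333.77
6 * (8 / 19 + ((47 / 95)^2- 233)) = -1394.01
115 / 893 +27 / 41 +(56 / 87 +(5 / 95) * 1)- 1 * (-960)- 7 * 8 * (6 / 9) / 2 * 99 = -886.52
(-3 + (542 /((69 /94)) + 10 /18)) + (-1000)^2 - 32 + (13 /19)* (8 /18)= 1311923254 /1311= 1000704.24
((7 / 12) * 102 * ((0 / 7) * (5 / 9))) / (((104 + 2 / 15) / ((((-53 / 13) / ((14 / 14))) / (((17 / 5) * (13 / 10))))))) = 0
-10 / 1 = -10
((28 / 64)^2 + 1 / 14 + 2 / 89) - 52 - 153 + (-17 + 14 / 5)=-174571333 / 797440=-218.91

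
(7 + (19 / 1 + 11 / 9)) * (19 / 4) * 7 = 32585 / 36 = 905.14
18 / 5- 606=-3012 / 5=-602.40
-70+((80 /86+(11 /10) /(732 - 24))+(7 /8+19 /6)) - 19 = -4263507 /50740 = -84.03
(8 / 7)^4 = 4096 / 2401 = 1.71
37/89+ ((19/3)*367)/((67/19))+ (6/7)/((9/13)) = 660.79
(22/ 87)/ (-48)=-0.01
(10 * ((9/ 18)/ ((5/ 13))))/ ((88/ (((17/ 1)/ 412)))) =221/ 36256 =0.01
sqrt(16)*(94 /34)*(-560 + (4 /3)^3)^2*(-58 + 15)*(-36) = 7330025885696 /1377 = 5323185102.18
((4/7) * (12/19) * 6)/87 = 96/3857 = 0.02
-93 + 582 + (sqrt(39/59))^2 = 489.66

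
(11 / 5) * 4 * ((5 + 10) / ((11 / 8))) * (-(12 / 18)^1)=-64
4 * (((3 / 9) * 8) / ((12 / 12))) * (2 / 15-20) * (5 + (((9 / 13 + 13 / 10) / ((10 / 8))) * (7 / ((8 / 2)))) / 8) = -5525516 / 4875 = -1133.44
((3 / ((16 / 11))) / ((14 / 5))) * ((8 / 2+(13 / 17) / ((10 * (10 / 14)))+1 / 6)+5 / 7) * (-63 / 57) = -734547 / 180880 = -4.06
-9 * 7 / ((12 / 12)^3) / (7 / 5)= -45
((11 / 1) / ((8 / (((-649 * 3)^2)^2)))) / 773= 158072561619291 / 6184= 25561539718.51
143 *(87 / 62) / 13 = 957 / 62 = 15.44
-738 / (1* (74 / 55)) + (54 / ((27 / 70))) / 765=-3104099 / 5661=-548.33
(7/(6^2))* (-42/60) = -49/360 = -0.14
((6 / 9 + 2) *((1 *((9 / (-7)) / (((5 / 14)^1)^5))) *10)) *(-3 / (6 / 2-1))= 5531904 / 625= 8851.05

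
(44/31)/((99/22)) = 88/279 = 0.32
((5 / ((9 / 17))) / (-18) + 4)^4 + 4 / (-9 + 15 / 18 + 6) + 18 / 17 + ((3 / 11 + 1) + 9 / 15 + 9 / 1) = 1305637095254123 / 8371726300080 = 155.96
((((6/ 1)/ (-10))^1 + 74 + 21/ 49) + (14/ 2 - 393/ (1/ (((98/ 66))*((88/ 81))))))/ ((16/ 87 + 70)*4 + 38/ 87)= -45476959/ 23116590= -1.97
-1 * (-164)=164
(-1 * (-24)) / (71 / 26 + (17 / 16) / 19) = 31616 / 3671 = 8.61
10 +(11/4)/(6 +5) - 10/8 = 9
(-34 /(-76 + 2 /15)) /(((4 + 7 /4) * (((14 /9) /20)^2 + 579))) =0.00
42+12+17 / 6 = 341 / 6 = 56.83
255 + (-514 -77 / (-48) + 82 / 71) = -873269 / 3408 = -256.24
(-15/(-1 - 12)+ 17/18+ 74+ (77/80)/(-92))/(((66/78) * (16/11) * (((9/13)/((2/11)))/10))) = 851769763/5246208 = 162.36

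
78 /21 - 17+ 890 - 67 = 5668 /7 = 809.71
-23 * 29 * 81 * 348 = -18801396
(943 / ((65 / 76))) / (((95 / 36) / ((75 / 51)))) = 135792 / 221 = 614.44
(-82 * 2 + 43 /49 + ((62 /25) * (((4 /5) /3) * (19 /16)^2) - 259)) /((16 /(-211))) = 52256184251 /9408000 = 5554.44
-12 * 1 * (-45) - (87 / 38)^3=28972377 / 54872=528.00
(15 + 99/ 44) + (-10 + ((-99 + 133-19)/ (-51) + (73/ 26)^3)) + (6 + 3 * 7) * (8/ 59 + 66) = 31991739777/ 17628728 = 1814.75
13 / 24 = 0.54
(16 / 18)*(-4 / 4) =-8 / 9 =-0.89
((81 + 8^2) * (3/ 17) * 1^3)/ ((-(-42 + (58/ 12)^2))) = 15660/ 11407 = 1.37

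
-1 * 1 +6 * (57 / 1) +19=360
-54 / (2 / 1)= -27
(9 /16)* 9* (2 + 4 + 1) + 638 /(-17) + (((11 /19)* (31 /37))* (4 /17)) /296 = -870443 /416176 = -2.09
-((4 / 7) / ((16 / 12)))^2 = -9 / 49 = -0.18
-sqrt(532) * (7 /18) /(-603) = 7 * sqrt(133) /5427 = 0.01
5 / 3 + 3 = 14 / 3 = 4.67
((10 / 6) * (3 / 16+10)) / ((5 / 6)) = 163 / 8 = 20.38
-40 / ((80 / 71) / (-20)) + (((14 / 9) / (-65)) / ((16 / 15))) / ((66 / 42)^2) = 26803577 / 37752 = 709.99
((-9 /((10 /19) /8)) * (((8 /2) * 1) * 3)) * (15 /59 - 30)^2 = -5056169040 /3481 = -1452504.75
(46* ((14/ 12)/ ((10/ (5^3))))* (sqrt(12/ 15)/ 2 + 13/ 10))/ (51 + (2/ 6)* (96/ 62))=24955* sqrt(5)/ 9582 + 324415/ 19164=22.75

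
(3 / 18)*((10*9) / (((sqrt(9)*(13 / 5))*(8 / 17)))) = 425 / 104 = 4.09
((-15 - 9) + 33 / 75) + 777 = 18836 / 25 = 753.44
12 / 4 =3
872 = 872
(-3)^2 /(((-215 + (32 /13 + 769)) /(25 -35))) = -0.16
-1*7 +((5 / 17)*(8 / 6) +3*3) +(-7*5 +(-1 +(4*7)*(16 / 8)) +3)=1295 / 51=25.39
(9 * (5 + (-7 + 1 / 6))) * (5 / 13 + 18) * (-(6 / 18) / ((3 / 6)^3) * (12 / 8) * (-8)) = -126192 / 13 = -9707.08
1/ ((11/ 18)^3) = 5832/ 1331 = 4.38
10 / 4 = 5 / 2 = 2.50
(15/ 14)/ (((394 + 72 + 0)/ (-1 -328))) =-705/ 932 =-0.76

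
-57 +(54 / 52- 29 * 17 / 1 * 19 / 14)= -65978 / 91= -725.03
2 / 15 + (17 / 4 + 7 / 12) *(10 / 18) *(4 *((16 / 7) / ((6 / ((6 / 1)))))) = 23326 / 945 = 24.68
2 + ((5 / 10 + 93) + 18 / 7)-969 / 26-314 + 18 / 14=-22924 / 91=-251.91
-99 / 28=-3.54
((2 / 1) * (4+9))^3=17576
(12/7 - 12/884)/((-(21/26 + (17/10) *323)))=-13155/4253536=-0.00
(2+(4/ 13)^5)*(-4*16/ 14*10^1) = -91.55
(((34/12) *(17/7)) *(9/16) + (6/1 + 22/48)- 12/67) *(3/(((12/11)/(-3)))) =-5026813/60032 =-83.74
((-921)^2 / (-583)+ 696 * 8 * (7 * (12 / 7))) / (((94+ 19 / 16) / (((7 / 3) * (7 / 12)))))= 829852828 / 887909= 934.61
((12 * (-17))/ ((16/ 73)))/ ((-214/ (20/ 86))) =18615/ 18404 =1.01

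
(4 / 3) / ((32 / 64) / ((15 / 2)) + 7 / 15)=5 / 2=2.50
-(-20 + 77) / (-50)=57 / 50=1.14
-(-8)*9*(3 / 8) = 27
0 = 0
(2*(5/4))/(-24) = -5/48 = -0.10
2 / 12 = 1 / 6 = 0.17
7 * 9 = 63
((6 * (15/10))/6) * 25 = 75/2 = 37.50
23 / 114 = 0.20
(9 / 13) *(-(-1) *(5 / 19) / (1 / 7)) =315 / 247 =1.28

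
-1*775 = -775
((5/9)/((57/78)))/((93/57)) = 0.47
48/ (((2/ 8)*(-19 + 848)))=192/ 829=0.23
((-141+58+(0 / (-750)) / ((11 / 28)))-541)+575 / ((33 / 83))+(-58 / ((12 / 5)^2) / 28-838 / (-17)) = 328415305 / 376992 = 871.15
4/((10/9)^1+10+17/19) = 684/2053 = 0.33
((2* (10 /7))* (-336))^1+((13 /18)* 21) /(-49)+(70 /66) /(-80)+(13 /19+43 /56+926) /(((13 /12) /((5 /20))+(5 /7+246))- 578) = -14512344173 /15067437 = -963.16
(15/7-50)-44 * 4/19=-7597/133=-57.12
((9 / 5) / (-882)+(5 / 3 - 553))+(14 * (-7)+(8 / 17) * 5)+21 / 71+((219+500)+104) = 312830999 / 1774290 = 176.31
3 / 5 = 0.60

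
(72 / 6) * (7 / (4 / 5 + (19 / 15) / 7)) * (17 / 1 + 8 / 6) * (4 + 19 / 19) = 808500 / 103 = 7849.51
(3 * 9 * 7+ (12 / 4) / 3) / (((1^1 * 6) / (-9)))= -285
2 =2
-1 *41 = -41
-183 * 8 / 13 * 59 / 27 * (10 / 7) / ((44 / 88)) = -575840 / 819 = -703.10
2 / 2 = 1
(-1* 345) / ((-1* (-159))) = -2.17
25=25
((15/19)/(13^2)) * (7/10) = 21/6422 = 0.00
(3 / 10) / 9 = 1 / 30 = 0.03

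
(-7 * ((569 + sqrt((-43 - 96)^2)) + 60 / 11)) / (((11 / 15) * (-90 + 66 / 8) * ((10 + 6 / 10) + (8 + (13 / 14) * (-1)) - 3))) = 705600 / 124267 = 5.68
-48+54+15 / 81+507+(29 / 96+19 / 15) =2223737 / 4320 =514.75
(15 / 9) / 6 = 5 / 18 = 0.28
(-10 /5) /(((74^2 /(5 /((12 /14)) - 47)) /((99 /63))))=0.02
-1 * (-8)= 8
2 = 2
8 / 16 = 0.50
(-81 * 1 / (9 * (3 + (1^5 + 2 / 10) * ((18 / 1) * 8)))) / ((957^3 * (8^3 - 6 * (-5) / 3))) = -5 / 44684065728126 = -0.00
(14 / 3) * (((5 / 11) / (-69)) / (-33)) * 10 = 700 / 75141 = 0.01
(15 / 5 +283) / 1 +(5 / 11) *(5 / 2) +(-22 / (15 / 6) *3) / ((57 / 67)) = 256.10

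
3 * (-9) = -27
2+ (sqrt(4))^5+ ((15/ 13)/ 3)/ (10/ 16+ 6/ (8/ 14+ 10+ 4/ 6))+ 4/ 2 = 258356/ 7111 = 36.33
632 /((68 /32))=5056 /17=297.41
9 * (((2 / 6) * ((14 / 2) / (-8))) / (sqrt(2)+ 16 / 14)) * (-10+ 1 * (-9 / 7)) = -1659 / 34+ 11613 * sqrt(2) / 272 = 11.59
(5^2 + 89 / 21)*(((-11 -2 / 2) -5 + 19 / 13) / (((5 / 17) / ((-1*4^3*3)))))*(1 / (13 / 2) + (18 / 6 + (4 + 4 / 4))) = 14303901184 / 5915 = 2418241.96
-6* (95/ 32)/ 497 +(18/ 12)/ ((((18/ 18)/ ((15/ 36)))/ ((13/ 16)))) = 0.47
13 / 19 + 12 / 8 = 83 / 38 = 2.18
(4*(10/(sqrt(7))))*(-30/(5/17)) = -4080*sqrt(7)/7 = -1542.10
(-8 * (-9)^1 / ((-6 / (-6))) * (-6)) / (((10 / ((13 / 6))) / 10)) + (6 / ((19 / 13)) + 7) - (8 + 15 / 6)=-35545 / 38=-935.39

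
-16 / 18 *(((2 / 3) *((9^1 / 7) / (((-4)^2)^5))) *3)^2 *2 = -9 / 841813590016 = -0.00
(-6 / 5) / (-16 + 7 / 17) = 102 / 1325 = 0.08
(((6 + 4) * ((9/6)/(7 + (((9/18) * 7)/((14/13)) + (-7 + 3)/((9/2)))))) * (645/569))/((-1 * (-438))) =58050/13997969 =0.00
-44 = -44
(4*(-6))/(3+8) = -24/11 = -2.18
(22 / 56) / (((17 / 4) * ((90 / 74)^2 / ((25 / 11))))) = 1369 / 9639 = 0.14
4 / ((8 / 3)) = 3 / 2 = 1.50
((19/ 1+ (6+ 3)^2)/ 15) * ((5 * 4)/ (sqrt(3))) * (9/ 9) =400 * sqrt(3)/ 9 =76.98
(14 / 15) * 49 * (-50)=-6860 / 3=-2286.67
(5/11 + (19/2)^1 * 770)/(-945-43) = -3095/418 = -7.40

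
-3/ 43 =-0.07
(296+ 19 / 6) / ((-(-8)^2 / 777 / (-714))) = 165971085 / 64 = 2593298.20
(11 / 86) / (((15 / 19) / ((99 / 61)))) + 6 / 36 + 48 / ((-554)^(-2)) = 579629297863 / 39345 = 14731968.43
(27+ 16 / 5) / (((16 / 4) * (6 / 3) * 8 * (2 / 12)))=453 / 160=2.83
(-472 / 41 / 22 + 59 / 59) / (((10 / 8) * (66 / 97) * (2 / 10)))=41710 / 14883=2.80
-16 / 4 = -4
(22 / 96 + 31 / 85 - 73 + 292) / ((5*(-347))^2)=895943 / 12281718000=0.00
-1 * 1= -1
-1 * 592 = -592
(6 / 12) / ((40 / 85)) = 17 / 16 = 1.06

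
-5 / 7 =-0.71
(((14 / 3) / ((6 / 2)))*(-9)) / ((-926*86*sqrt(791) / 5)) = 5*sqrt(791) / 4499434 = 0.00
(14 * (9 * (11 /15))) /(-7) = -66 /5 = -13.20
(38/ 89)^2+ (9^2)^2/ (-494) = -51256345/ 3912974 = -13.10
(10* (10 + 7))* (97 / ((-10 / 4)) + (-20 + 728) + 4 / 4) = 113934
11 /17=0.65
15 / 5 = 3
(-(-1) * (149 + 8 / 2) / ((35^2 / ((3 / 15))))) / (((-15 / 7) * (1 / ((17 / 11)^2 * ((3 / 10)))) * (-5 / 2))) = 44217 / 13234375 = 0.00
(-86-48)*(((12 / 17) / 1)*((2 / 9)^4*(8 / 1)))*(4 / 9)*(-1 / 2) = 137216 / 334611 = 0.41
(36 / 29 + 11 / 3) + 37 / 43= 21580 / 3741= 5.77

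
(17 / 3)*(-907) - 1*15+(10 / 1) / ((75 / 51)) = -77218 / 15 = -5147.87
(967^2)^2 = 874391437921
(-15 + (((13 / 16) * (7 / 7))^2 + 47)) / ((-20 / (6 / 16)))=-25083 / 40960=-0.61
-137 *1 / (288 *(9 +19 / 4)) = -137 / 3960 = -0.03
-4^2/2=-8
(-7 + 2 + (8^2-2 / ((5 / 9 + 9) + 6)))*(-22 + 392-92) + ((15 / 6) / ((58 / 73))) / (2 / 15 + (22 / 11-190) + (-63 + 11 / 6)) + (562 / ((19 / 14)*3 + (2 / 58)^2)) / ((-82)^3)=16366.24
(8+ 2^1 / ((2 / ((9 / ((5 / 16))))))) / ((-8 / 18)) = -414 / 5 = -82.80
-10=-10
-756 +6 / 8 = -3021 / 4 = -755.25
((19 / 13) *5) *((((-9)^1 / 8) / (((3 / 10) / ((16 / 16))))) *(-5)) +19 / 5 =36613 / 260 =140.82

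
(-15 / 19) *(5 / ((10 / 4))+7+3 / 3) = -150 / 19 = -7.89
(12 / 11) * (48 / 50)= 288 / 275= 1.05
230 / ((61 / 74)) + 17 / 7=120177 / 427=281.44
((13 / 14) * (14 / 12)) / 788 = 13 / 9456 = 0.00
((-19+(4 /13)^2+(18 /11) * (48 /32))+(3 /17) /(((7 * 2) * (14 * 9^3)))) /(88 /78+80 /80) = -24761509573 /3203348148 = -7.73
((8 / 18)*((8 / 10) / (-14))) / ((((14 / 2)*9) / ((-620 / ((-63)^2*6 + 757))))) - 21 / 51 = -682639229 / 1657879083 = -0.41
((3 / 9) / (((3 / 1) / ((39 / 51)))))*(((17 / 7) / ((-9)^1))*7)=-13 / 81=-0.16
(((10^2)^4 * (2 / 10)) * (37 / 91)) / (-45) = -148000000 / 819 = -180708.18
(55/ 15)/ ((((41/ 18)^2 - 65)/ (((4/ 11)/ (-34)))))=216/ 329443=0.00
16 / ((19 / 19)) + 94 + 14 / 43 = 4744 / 43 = 110.33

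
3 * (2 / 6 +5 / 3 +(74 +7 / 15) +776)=12787 / 5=2557.40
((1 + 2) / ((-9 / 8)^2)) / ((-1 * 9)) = -0.26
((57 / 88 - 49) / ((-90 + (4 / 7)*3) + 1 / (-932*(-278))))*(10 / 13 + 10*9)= 1138283218100 / 22897348903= 49.71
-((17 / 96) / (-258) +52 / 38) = -643645 / 470592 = -1.37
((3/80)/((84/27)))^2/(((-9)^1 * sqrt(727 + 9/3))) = -81 * sqrt(730)/3662848000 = -0.00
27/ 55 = 0.49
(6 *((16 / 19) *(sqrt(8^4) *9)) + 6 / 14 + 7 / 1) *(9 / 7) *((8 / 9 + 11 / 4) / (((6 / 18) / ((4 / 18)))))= 25417930 / 2793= 9100.58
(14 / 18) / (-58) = -7 / 522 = -0.01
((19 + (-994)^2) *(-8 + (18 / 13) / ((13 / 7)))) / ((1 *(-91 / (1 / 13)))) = 1211355430 / 199927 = 6058.99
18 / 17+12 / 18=88 / 51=1.73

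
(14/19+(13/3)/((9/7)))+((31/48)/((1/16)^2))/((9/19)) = 181163/513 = 353.14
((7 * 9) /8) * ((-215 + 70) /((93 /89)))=-271005 /248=-1092.76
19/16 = 1.19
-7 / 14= -1 / 2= -0.50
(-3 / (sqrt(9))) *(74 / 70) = -37 / 35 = -1.06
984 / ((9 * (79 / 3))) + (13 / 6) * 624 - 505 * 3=-12549 / 79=-158.85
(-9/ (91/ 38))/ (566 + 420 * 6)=-171/ 140413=-0.00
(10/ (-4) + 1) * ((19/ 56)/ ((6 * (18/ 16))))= -19/ 252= -0.08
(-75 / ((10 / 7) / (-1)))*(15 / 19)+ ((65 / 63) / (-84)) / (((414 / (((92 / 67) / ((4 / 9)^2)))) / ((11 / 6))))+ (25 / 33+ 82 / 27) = 53641250351 / 1185662016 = 45.24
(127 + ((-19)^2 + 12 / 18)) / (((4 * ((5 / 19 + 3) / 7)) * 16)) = 97489 / 5952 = 16.38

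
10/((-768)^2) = 0.00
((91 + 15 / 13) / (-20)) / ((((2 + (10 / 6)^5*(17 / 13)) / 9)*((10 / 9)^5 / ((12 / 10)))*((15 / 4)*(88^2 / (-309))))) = 0.02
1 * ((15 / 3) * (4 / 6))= 10 / 3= 3.33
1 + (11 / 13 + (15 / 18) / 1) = 209 / 78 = 2.68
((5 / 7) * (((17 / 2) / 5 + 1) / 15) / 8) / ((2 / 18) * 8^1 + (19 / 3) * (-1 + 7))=81 / 196000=0.00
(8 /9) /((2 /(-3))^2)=2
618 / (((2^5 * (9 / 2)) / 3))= 103 / 8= 12.88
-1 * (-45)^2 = -2025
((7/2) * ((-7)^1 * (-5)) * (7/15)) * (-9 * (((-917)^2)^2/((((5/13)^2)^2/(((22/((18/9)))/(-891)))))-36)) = 6926994965422899283/33750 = 205244295271789.61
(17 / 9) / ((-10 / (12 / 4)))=-17 / 30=-0.57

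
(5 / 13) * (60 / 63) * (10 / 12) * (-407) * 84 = -407000 / 39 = -10435.90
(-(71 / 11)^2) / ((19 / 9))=-45369 / 2299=-19.73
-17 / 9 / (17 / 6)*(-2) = 4 / 3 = 1.33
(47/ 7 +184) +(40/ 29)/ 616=425870/ 2233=190.72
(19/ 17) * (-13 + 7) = -114/ 17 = -6.71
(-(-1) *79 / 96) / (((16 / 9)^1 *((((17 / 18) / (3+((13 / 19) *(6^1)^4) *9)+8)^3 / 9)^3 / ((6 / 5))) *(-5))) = -17076407274352824019290631531799321926885113129844469187535038 / 28303948780753715194477270980808124235212164970701517720931766756475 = -0.00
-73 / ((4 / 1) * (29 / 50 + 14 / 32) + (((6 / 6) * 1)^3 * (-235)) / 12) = 10950 / 2327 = 4.71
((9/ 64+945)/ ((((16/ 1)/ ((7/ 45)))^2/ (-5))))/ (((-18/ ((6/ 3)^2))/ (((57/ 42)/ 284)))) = 893893/ 1884487680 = 0.00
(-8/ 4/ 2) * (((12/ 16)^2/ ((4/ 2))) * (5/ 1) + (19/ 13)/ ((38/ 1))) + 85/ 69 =-6109/ 28704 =-0.21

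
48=48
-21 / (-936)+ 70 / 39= 189 / 104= 1.82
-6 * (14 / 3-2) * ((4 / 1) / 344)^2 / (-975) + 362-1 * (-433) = 1433206129 / 1802775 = 795.00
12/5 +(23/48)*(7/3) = 2533/720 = 3.52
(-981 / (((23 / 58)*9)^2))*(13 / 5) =-4766788 / 23805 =-200.24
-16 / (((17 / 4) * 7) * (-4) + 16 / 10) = 80 / 587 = 0.14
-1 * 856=-856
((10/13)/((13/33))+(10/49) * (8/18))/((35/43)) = 1309694/521703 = 2.51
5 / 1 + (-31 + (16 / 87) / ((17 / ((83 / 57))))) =-2190550 / 84303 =-25.98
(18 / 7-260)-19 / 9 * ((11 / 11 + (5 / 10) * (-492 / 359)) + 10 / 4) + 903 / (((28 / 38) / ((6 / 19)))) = 5592241 / 45234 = 123.63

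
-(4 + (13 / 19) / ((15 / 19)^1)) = -73 / 15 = -4.87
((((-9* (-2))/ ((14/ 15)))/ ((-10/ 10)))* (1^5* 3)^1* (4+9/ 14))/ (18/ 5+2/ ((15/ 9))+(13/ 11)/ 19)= -27509625/ 497938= -55.25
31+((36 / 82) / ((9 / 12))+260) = 11955 / 41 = 291.59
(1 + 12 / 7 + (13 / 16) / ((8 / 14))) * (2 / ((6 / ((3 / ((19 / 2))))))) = 0.44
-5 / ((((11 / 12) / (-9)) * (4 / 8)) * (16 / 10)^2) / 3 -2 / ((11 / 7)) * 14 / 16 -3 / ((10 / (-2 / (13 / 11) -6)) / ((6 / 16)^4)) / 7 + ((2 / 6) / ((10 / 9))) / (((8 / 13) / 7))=154670729 / 10250240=15.09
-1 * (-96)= 96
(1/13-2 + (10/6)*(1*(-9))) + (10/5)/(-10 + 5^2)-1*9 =-5029/195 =-25.79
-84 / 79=-1.06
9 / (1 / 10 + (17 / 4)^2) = 720 / 1453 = 0.50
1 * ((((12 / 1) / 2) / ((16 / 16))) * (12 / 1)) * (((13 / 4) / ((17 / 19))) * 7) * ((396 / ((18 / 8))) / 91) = 60192 / 17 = 3540.71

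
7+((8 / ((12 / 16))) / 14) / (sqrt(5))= 16 *sqrt(5) / 105+7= 7.34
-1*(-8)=8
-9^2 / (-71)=81 / 71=1.14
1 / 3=0.33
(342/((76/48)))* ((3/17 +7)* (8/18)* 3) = 35136/17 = 2066.82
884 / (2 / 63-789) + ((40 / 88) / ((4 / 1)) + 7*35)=533617977 / 2187020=243.99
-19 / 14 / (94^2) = -19 / 123704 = -0.00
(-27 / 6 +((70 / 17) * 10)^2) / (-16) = -977399 / 9248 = -105.69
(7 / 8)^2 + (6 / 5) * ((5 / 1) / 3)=177 / 64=2.77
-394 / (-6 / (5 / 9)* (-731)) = -985 / 19737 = -0.05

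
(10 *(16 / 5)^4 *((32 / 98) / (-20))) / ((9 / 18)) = -34.24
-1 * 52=-52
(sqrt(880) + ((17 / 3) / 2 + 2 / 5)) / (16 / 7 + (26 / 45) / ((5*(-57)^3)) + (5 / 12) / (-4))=15089525640 / 10180982263 + 18667454400*sqrt(55) / 10180982263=15.08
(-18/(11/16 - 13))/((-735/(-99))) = 9504/48265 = 0.20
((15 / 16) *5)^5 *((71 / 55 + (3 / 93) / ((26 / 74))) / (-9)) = -202025390625 / 581042176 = -347.69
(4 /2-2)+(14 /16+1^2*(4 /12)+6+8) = 15.21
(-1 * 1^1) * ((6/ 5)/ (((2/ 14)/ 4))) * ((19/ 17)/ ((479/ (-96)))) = 7.53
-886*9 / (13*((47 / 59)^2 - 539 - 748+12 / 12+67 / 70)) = 647674860 / 1356210973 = 0.48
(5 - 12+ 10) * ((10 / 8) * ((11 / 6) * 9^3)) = 40095 / 8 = 5011.88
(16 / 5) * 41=656 / 5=131.20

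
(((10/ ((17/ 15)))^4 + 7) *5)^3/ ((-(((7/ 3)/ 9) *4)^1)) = -26935657150857.56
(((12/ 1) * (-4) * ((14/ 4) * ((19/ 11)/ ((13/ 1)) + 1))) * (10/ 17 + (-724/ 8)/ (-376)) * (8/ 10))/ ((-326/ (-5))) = -36050994/ 18623891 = -1.94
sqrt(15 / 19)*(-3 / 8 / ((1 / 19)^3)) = -1083*sqrt(285) / 8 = -2285.39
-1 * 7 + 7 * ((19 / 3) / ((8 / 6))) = 105 / 4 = 26.25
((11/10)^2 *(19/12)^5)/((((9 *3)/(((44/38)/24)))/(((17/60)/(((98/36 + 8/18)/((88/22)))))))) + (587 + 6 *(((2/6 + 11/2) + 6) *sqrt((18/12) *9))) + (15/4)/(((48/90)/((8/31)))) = 213 *sqrt(6)/2 + 367906220180383/624817152000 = 849.69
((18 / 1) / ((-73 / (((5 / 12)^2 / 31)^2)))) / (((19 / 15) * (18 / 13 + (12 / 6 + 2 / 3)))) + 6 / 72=6739055917 / 80870133504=0.08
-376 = -376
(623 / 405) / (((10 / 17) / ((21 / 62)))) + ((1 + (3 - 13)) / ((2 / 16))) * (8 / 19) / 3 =-14661797 / 1590300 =-9.22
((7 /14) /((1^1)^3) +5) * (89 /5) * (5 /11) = 89 /2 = 44.50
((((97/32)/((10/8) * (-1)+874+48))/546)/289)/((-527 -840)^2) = 97/8687988161112624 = 0.00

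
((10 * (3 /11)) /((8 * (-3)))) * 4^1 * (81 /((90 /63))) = -567 /22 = -25.77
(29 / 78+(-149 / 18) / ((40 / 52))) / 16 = -24311 / 37440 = -0.65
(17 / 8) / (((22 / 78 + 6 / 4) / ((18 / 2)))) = 5967 / 556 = 10.73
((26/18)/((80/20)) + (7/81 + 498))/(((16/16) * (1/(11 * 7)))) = 38380.46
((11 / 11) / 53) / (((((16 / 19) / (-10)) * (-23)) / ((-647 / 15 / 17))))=-0.02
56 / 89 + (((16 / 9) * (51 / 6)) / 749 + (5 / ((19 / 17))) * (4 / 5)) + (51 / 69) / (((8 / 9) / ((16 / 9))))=1496142490 / 262177713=5.71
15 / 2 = 7.50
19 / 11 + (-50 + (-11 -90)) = -149.27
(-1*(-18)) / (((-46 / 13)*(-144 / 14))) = 91 / 184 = 0.49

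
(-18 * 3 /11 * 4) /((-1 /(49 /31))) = 10584 /341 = 31.04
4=4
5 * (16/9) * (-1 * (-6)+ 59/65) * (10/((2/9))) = 35920/13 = 2763.08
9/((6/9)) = 27/2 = 13.50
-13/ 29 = -0.45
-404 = -404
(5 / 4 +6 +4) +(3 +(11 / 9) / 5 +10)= 4409 / 180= 24.49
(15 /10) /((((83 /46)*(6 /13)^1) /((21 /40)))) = 6279 /6640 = 0.95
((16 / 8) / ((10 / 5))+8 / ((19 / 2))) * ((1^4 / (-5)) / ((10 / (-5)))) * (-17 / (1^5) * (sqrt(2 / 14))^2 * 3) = -51 / 38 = -1.34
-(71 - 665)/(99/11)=66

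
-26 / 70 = -13 / 35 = -0.37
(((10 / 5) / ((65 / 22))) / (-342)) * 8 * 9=-176 / 1235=-0.14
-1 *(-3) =3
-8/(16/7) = -7/2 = -3.50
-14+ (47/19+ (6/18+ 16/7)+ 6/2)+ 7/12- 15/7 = -11917/1596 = -7.47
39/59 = 0.66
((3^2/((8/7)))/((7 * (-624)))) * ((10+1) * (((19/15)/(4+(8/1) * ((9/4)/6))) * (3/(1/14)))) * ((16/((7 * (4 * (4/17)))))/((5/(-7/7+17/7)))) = -10659/101920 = -0.10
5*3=15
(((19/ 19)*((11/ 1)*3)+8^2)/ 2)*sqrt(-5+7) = 97*sqrt(2)/ 2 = 68.59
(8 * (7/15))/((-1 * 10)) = -28/75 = -0.37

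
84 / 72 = 7 / 6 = 1.17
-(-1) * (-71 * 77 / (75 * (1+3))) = -5467 / 300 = -18.22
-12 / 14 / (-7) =6 / 49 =0.12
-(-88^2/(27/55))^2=-181407846400/729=-248844782.44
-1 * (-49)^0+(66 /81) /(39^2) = -41045 /41067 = -1.00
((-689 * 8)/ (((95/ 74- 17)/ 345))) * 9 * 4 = 5065968960/ 1163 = 4355949.23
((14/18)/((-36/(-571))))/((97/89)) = 11.32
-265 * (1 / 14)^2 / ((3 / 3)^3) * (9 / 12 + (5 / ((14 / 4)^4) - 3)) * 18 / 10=10154853 / 1882384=5.39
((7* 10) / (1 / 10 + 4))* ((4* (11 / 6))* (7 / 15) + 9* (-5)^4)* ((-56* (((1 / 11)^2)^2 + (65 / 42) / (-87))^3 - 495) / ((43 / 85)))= -582750766857869742360874238403200 / 6197643706529684320850169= -94027794.18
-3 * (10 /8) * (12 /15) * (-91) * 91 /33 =8281 /11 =752.82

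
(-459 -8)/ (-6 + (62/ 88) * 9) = -20548/ 15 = -1369.87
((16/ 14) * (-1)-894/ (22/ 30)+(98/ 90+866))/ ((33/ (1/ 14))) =-1223647/ 1600830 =-0.76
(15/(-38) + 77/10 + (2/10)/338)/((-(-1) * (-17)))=-234591/545870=-0.43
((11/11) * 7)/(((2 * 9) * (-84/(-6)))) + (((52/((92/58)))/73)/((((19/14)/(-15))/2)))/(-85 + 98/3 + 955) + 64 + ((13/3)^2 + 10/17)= 1102099559029/13217349924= 83.38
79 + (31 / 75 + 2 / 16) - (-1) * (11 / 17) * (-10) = 73.07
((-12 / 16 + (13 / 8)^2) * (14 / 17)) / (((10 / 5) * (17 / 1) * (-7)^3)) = -121 / 906304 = -0.00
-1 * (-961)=961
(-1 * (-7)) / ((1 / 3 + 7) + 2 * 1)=3 / 4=0.75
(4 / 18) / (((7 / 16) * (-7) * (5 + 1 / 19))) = -19 / 1323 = -0.01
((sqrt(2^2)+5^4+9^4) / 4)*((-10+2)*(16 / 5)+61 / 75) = -1113541 / 25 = -44541.64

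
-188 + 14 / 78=-7325 / 39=-187.82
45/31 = 1.45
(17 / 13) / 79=17 / 1027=0.02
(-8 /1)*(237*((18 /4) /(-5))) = 8532 /5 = 1706.40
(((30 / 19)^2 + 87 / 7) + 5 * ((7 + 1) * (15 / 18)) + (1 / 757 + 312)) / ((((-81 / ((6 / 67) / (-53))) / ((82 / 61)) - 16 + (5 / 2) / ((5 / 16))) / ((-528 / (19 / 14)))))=-119349463920896 / 30360122329655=-3.93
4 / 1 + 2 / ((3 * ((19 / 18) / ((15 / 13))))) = 1168 / 247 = 4.73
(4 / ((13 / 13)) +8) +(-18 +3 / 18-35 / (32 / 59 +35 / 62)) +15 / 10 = -436727 / 12147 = -35.95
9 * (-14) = -126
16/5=3.20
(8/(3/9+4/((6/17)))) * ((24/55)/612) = 16/32725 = 0.00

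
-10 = -10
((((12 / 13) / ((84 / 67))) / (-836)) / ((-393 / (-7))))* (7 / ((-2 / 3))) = 469 / 2847416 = 0.00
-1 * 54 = -54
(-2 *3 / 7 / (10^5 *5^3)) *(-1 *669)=2007 / 43750000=0.00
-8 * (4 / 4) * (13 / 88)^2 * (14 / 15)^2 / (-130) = 0.00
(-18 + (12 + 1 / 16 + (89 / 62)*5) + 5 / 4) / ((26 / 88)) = 8.43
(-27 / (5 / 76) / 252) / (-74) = 57 / 2590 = 0.02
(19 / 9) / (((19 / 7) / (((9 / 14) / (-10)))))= -1 / 20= -0.05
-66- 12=-78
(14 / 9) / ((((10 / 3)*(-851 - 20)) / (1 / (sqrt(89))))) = -7*sqrt(89) / 1162785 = -0.00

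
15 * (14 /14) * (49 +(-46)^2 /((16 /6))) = 25275 /2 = 12637.50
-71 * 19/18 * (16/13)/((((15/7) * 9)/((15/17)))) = -75544/17901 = -4.22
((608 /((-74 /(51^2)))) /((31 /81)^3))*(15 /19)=-331746729840 /1102267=-300967.67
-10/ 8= -5/ 4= -1.25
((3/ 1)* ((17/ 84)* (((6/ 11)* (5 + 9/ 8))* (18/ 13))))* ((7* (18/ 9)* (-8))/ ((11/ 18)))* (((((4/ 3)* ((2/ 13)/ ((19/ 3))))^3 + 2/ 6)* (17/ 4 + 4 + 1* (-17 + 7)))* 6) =3882591956754/ 2154898889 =1801.75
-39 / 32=-1.22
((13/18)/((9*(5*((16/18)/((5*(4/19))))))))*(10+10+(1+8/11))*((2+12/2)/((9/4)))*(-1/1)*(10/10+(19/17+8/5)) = -7854496/1438965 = -5.46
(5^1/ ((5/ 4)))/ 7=4/ 7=0.57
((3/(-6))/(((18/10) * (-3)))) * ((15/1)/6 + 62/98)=1535/5292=0.29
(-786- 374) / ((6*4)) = -145 / 3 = -48.33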